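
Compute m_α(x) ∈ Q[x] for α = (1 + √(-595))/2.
m_α(x) = x^2 - x + 149

From 2α - 1 = √(-595), squaring gives (2α - 1)^2 = -595, i.e. 4α^2 - 4α + 1 = -595, so α^2 - α + (1 + 595)/4 = 0. Since -595 ≡ 1 (mod 4), (1 + 595)/4 = 149 ∈ Z. The polynomial x^2 - x + 149 has discriminant 1 - 4·(149) = -595, which is not a perfect square in Q (d = -595 is squarefree and ≠ 1), so x^2 - x + 149 is irreducible over Q. It is the minimal polynomial of α.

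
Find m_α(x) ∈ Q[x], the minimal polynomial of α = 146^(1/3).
m_α(x) = x^3 - 146

α satisfies α^3 = 146, so x^3 - 146 annihilates α. By the rational root test, a rational root p/q (in lowest terms) of x^3 - 146 would satisfy p^3 = 146 q^3, forcing q = 1 and p^3 = 146; but 146 is not a perfect cube, contradiction. A monic cubic over Q with no rational root is irreducible (any nontrivial factorization would include a linear factor). Hence x^3 - 146 is the minimal polynomial of α, and in particular [Q(α):Q] = 3.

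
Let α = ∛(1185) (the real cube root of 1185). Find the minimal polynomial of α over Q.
m_α(x) = x^3 - 1185

α satisfies α^3 = 1185, so x^3 - 1185 annihilates α. By the rational root test, a rational root p/q (in lowest terms) of x^3 - 1185 would satisfy p^3 = 1185 q^3, forcing q = 1 and p^3 = 1185; but 1185 is not a perfect cube, contradiction. A monic cubic over Q with no rational root is irreducible (any nontrivial factorization would include a linear factor). Hence x^3 - 1185 is the minimal polynomial of α, and in particular [Q(α):Q] = 3.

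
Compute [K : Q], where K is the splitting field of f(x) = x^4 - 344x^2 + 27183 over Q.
[K : Q] = 4

Solving the quadratic in x^2: x^2 = (344 ± √(344^2 - 4·27183))/2 = (344 ± √9604)/2 = (344 ± 98)/2, giving x^2 = 123 or x^2 = 221. So f(x) = (x^2 - 123)(x^2 - 221) and the roots of f are ±√123, ±√221. Hence the splitting field is K = Q(√123, √221). Since 123 and 221 are distinct squarefree integers > 1, their product 27183 is not a perfect square, so √221 ∉ Q(√123). By the tower law [K:Q] = [Q(√123,√221):Q(√123)] · [Q(√123):Q] = 2 · 2 = 4.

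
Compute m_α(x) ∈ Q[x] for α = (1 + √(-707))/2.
m_α(x) = x^2 - x + 177

From 2α - 1 = √(-707), squaring gives (2α - 1)^2 = -707, i.e. 4α^2 - 4α + 1 = -707, so α^2 - α + (1 + 707)/4 = 0. Since -707 ≡ 1 (mod 4), (1 + 707)/4 = 177 ∈ Z. The polynomial x^2 - x + 177 has discriminant 1 - 4·(177) = -707, which is not a perfect square in Q (d = -707 is squarefree and ≠ 1), so x^2 - x + 177 is irreducible over Q. It is the minimal polynomial of α.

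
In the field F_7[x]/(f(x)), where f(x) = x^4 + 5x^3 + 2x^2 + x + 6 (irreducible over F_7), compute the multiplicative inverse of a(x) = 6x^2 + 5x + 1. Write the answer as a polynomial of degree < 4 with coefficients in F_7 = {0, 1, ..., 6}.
a(x)^(-1) ≡ 6x^3 + 3x^2 (mod f(x))

Since f is irreducible over F_7, F_7[x]/(f) is a field and a(x) ≠ 0 has an inverse. Apply the extended Euclidean algorithm to f(x) and a(x) in F_7[x]: f(x) = (6x^2 + 4x + 3)·a(x) + (3x + 3);  a(x) = (2x + 2)·(3x + 3) + (2). The last nonzero remainder is the constant 2 = gcd(f, a) in F_7. Back-substituting through the division chain expresses 2 = s(x)·a(x) + t(x)·f(x) with s(x) ≡ 5x^3 + 6x^2 (mod f), so (5x^3 + 6x^2)·a(x) ≡ 2 (mod f). Multiplying by 2^(-1) ≡ 4 in F_7 gives a(x)^(-1) ≡ 4·(5x^3 + 6x^2) ≡ 6x^3 + 3x^2 (mod f). Check: (6x^2 + 5x + 1)·(6x^3 + 3x^2) = x^5 + 6x^4 + 3x^2 ≡ 1 (mod x^4 + 5x^3 + 2x^2 + x + 6).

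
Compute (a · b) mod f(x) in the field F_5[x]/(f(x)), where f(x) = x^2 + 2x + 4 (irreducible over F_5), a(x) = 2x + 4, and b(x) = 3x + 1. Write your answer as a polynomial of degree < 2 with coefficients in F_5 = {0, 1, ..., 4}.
a · b ≡ 2x (mod f(x))

Multiply in F_5[x]: a(x)·b(x) = (2x + 4)·(3x + 1) = x^2 + 4x + 4. This has degree ≥ 2, so divide by f(x) over F_5: x^2 + 4x + 4 = (1)·(x^2 + 2x + 4) + (2x). Hence a·b ≡ 2x (mod f). (F_5[x]/(f) is a field with 5^2 = 25 elements since f is irreducible of degree 2.)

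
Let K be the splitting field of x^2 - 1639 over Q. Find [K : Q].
[K : Q] = 2

f(x) = x^2 - 1639 factors as (x - √1639)(x + √1639). The splitting field is K = Q(√1639). Since 1639 is squarefree and > 1, it is not a perfect square, so x^2 - 1639 is irreducible over Q and [Q(√1639) : Q] = 2. Hence [K : Q] = 2.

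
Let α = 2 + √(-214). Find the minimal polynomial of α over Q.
m_α(x) = x^2 - 4x + 218

From α - 2 = √(-214), squaring gives (α - 2)^2 = -214, i.e. α^2 - 4α + 4 = -214, so α^2 - 4α + 218 = 0. The discriminant of x^2 - 4x + 218 is (-4)^2 - 4·(218) = 16 - 872 = -856, and 4·(-214) is not a perfect square in Q since -214 is squarefree and ≠ 1. Hence x^2 - 4x + 218 is irreducible over Q and is the minimal polynomial of α.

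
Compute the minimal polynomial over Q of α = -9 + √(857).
m_α(x) = x^2 + 18x - 776

From α + 9 = √(857), squaring gives (α + 9)^2 = 857, i.e. α^2 + 18α + 81 = 857, so α^2 + 18α - 776 = 0. The discriminant of x^2 + 18x - 776 is (18)^2 - 4·(-776) = 324 + 3104 = 3428, and 4·(857) is not a perfect square in Q since 857 is squarefree and ≠ 1. Hence x^2 + 18x - 776 is irreducible over Q and is the minimal polynomial of α.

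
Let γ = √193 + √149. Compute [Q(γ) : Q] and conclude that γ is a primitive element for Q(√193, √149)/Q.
[Q(γ) : Q] = 4 (equivalently, Q(γ) = Q(√193, √149))

Obviously Q(γ) ⊆ Q(√193, √149), and [Q(√193, √149):Q] = 4 (since 193, 149 are distinct squarefree integers > 1 with 28757 not a perfect square). To show equality we compute the minimal polynomial of γ. From γ = √193 + √149: γ^2 = 193 + 2√(28757) + 149 = 342 + 2√(28757), so γ^2 - 342 = 2√(28757); squaring, (γ^2 - 342)^2 = 4·28757, i.e. γ^4 - 684γ^2 + 116964 - 115028 = 0, i.e. γ^4 - 684γ^2 + 1936 = 0. So γ is a root of x^4 - 684x^2 + 1936. This polynomial is irreducible over Q: it has no rational root (each ±√193 ± √149 is irrational), and any factorization into two quadratics over Q would force √(28757) ∈ Q (pairing opposite roots) or √193, √149 ∈ Q (other pairings), all impossible. Hence [Q(γ):Q] = 4 = [Q(√193, √149):Q], so Q(γ) = Q(√193, √149).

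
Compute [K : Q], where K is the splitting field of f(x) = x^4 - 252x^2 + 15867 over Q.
[K : Q] = 4

Solving the quadratic in x^2: x^2 = (252 ± √(252^2 - 4·15867))/2 = (252 ± √36)/2 = (252 ± 6)/2, giving x^2 = 123 or x^2 = 129. So f(x) = (x^2 - 123)(x^2 - 129) and the roots of f are ±√123, ±√129. Hence the splitting field is K = Q(√123, √129). Since 123 and 129 are distinct squarefree integers > 1, their product 15867 is not a perfect square, so √129 ∉ Q(√123). By the tower law [K:Q] = [Q(√123,√129):Q(√123)] · [Q(√123):Q] = 2 · 2 = 4.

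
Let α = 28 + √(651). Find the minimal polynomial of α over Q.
m_α(x) = x^2 - 56x + 133

From α - 28 = √(651), squaring gives (α - 28)^2 = 651, i.e. α^2 - 56α + 784 = 651, so α^2 - 56α + 133 = 0. The discriminant of x^2 - 56x + 133 is (-56)^2 - 4·(133) = 3136 - 532 = 2604, and 4·(651) is not a perfect square in Q since 651 is squarefree and ≠ 1. Hence x^2 - 56x + 133 is irreducible over Q and is the minimal polynomial of α.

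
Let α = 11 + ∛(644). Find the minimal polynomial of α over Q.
m_α(x) = x^3 - 33x^2 + 363x - 1975

Set β = α - 11 = ∛(644), so β^3 = 644. Then (α - 11)^3 - 644 = 0, i.e. α is a root of g(x) = (x - 11)^3 - 644 = x^3 - 33x^2 + 363x - 1975. Since g(x) = h(x - 11) where h(x) = x^3 - 644, and h is irreducible over Q (because 644 is not a perfect cube, so h has no rational root, and a monic cubic with no rational root is irreducible), g is also irreducible (irreducibility is preserved under the substitution x → x - 11). Hence m_α(x) = x^3 - 33x^2 + 363x - 1975.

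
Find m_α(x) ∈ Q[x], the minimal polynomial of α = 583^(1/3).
m_α(x) = x^3 - 583

α satisfies α^3 = 583, so x^3 - 583 annihilates α. By the rational root test, a rational root p/q (in lowest terms) of x^3 - 583 would satisfy p^3 = 583 q^3, forcing q = 1 and p^3 = 583; but 583 is not a perfect cube, contradiction. A monic cubic over Q with no rational root is irreducible (any nontrivial factorization would include a linear factor). Hence x^3 - 583 is the minimal polynomial of α, and in particular [Q(α):Q] = 3.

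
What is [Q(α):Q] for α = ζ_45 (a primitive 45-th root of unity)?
[Q(α):Q] = 24

The minimal polynomial of ζ_45 over Q is the 45-th cyclotomic polynomial Φ_45(x), which is irreducible over Q and has degree φ(45) = 24. Hence [Q(α):Q] = φ(45) = 24.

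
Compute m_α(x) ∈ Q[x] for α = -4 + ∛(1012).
m_α(x) = x^3 + 12x^2 + 48x - 948

Set β = α + 4 = ∛(1012), so β^3 = 1012. Then (α + 4)^3 - 1012 = 0, i.e. α is a root of g(x) = (x + 4)^3 - 1012 = x^3 + 12x^2 + 48x - 948. Since g(x) = h(x + 4) where h(x) = x^3 - 1012, and h is irreducible over Q (because 1012 is not a perfect cube, so h has no rational root, and a monic cubic with no rational root is irreducible), g is also irreducible (irreducibility is preserved under the substitution x → x + 4). Hence m_α(x) = x^3 + 12x^2 + 48x - 948.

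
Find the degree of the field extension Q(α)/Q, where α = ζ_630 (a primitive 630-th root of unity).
[Q(α):Q] = 144

The minimal polynomial of ζ_630 over Q is the 630-th cyclotomic polynomial Φ_630(x), which is irreducible over Q and has degree φ(630) = 144. Hence [Q(α):Q] = φ(630) = 144.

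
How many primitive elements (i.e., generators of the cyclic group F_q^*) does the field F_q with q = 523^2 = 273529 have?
There are φ(273528) = 87360 primitive elements

F_q^* is cyclic of order q - 1 = 273528. A cyclic group of order m has exactly φ(m) generators. Here m = 273528 = 2^3 · 3^2 · 29 · 131, so the number of primitive elements is φ(273528) = 87360.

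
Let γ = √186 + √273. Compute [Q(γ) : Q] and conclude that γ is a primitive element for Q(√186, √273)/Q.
[Q(γ) : Q] = 4 (equivalently, Q(γ) = Q(√186, √273))

Obviously Q(γ) ⊆ Q(√186, √273), and [Q(√186, √273):Q] = 4 (since 186, 273 are distinct squarefree integers > 1 with 50778 not a perfect square). To show equality we compute the minimal polynomial of γ. From γ = √186 + √273: γ^2 = 186 + 2√(50778) + 273 = 459 + 2√(50778), so γ^2 - 459 = 2√(50778); squaring, (γ^2 - 459)^2 = 4·50778, i.e. γ^4 - 918γ^2 + 210681 - 203112 = 0, i.e. γ^4 - 918γ^2 + 7569 = 0. So γ is a root of x^4 - 918x^2 + 7569. This polynomial is irreducible over Q: it has no rational root (each ±√186 ± √273 is irrational), and any factorization into two quadratics over Q would force √(50778) ∈ Q (pairing opposite roots) or √186, √273 ∈ Q (other pairings), all impossible. Hence [Q(γ):Q] = 4 = [Q(√186, √273):Q], so Q(γ) = Q(√186, √273).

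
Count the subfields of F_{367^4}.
F_{367^4} has 3 subfields

The subfields of F_{p^n} are exactly the fields F_{p^d} for d | n (each is the fixed field of the unique index-d subgroup of Gal(F_{p^n}/F_p) ≅ Z/nZ). The divisors of n = 4 are {1, 2, 4}, giving 3 subfields: F_{367^1}, F_{367^2}, F_{367^4}.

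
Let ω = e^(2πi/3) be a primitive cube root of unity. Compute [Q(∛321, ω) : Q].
[Q(∛321, ω) : Q] = 6

[Q(∛321):Q] = 3 (min poly x^3 - 321, irreducible since 321 is not a perfect cube). [Q(ω):Q] = 2 (min poly x^2 + x + 1). Since Q(∛321) ⊂ R and ω ∉ R, we have ω ∉ Q(∛321), so x^2 + x + 1 remains irreducible over Q(∛321) and [Q(∛321, ω) : Q(∛321)] = 2. By the tower law, [Q(∛321, ω) : Q] = 3 · 2 = 6. (In fact Q(∛321, ω) is the splitting field of x^3 - 321 over Q.)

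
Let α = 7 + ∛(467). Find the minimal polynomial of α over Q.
m_α(x) = x^3 - 21x^2 + 147x - 810

Set β = α - 7 = ∛(467), so β^3 = 467. Then (α - 7)^3 - 467 = 0, i.e. α is a root of g(x) = (x - 7)^3 - 467 = x^3 - 21x^2 + 147x - 810. Since g(x) = h(x - 7) where h(x) = x^3 - 467, and h is irreducible over Q (because 467 is not a perfect cube, so h has no rational root, and a monic cubic with no rational root is irreducible), g is also irreducible (irreducibility is preserved under the substitution x → x - 7). Hence m_α(x) = x^3 - 21x^2 + 147x - 810.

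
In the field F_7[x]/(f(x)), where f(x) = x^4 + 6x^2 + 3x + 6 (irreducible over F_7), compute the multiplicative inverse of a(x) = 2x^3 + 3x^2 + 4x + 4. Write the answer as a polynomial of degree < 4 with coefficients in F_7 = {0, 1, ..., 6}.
a(x)^(-1) ≡ 4x^3 + 2x + 2 (mod f(x))

Since f is irreducible over F_7, F_7[x]/(f) is a field and a(x) ≠ 0 has an inverse. Apply the extended Euclidean algorithm to f(x) and a(x) in F_7[x]: f(x) = (4x + 1)·a(x) + (x^2 + 4x + 2);  a(x) = (2x + 2)·(x^2 + 4x + 2) + (6x);  (x^2 + 4x + 2) = (6x + 3)·(6x) + (2). The last nonzero remainder is the constant 2 = gcd(f, a) in F_7. Back-substituting through the division chain expresses 2 = s(x)·a(x) + t(x)·f(x) with s(x) ≡ x^3 + 4x + 4 (mod f), so (x^3 + 4x + 4)·a(x) ≡ 2 (mod f). Multiplying by 2^(-1) ≡ 4 in F_7 gives a(x)^(-1) ≡ 4·(x^3 + 4x + 4) ≡ 4x^3 + 2x + 2 (mod f). Check: (2x^3 + 3x^2 + 4x + 4)·(4x^3 + 2x + 2) = x^6 + 5x^5 + 6x^4 + 5x^3 + 2x + 1 ≡ 1 (mod x^4 + 6x^2 + 3x + 6).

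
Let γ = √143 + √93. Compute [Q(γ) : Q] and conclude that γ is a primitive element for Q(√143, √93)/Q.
[Q(γ) : Q] = 4 (equivalently, Q(γ) = Q(√143, √93))

Obviously Q(γ) ⊆ Q(√143, √93), and [Q(√143, √93):Q] = 4 (since 143, 93 are distinct squarefree integers > 1 with 13299 not a perfect square). To show equality we compute the minimal polynomial of γ. From γ = √143 + √93: γ^2 = 143 + 2√(13299) + 93 = 236 + 2√(13299), so γ^2 - 236 = 2√(13299); squaring, (γ^2 - 236)^2 = 4·13299, i.e. γ^4 - 472γ^2 + 55696 - 53196 = 0, i.e. γ^4 - 472γ^2 + 2500 = 0. So γ is a root of x^4 - 472x^2 + 2500. This polynomial is irreducible over Q: it has no rational root (each ±√143 ± √93 is irrational), and any factorization into two quadratics over Q would force √(13299) ∈ Q (pairing opposite roots) or √143, √93 ∈ Q (other pairings), all impossible. Hence [Q(γ):Q] = 4 = [Q(√143, √93):Q], so Q(γ) = Q(√143, √93).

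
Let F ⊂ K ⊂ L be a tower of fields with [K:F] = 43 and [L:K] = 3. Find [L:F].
[L:F] = 129

The tower law says that for any tower of field extensions F ⊂ K ⊂ L with finite degrees, [L:F] = [L:K] · [K:F]. Here this gives [L:F] = 3 · 43 = 129.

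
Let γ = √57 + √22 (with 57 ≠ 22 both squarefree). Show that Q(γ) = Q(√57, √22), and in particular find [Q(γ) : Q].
[Q(γ) : Q] = 4 (equivalently, Q(γ) = Q(√57, √22))

Obviously Q(γ) ⊆ Q(√57, √22), and [Q(√57, √22):Q] = 4 (since 57, 22 are distinct squarefree integers > 1 with 1254 not a perfect square). To show equality we compute the minimal polynomial of γ. From γ = √57 + √22: γ^2 = 57 + 2√(1254) + 22 = 79 + 2√(1254), so γ^2 - 79 = 2√(1254); squaring, (γ^2 - 79)^2 = 4·1254, i.e. γ^4 - 158γ^2 + 6241 - 5016 = 0, i.e. γ^4 - 158γ^2 + 1225 = 0. So γ is a root of x^4 - 158x^2 + 1225. This polynomial is irreducible over Q: it has no rational root (each ±√57 ± √22 is irrational), and any factorization into two quadratics over Q would force √(1254) ∈ Q (pairing opposite roots) or √57, √22 ∈ Q (other pairings), all impossible. Hence [Q(γ):Q] = 4 = [Q(√57, √22):Q], so Q(γ) = Q(√57, √22).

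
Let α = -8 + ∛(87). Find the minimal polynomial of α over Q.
m_α(x) = x^3 + 24x^2 + 192x + 425

Set β = α + 8 = ∛(87), so β^3 = 87. Then (α + 8)^3 - 87 = 0, i.e. α is a root of g(x) = (x + 8)^3 - 87 = x^3 + 24x^2 + 192x + 425. Since g(x) = h(x + 8) where h(x) = x^3 - 87, and h is irreducible over Q (because 87 is not a perfect cube, so h has no rational root, and a monic cubic with no rational root is irreducible), g is also irreducible (irreducibility is preserved under the substitution x → x + 8). Hence m_α(x) = x^3 + 24x^2 + 192x + 425.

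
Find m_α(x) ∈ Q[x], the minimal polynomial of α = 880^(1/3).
m_α(x) = x^3 - 880

α satisfies α^3 = 880, so x^3 - 880 annihilates α. By the rational root test, a rational root p/q (in lowest terms) of x^3 - 880 would satisfy p^3 = 880 q^3, forcing q = 1 and p^3 = 880; but 880 is not a perfect cube, contradiction. A monic cubic over Q with no rational root is irreducible (any nontrivial factorization would include a linear factor). Hence x^3 - 880 is the minimal polynomial of α, and in particular [Q(α):Q] = 3.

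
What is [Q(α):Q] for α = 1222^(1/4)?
[Q(α):Q] = 4

α is a root of x^4 - 1222. By Eisenstein's criterion at the prime p = 2 (which divides the constant term 1222 but p^2 = 4 does not, since 1222 is squarefree), x^4 - 1222 is irreducible over Q. Hence [Q(α):Q] = 4.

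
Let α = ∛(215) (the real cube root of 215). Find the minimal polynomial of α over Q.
m_α(x) = x^3 - 215

α satisfies α^3 = 215, so x^3 - 215 annihilates α. By the rational root test, a rational root p/q (in lowest terms) of x^3 - 215 would satisfy p^3 = 215 q^3, forcing q = 1 and p^3 = 215; but 215 is not a perfect cube, contradiction. A monic cubic over Q with no rational root is irreducible (any nontrivial factorization would include a linear factor). Hence x^3 - 215 is the minimal polynomial of α, and in particular [Q(α):Q] = 3.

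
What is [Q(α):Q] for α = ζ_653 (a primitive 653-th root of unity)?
[Q(α):Q] = 652

The minimal polynomial of ζ_653 over Q is the 653-th cyclotomic polynomial Φ_653(x), which is irreducible over Q and has degree φ(653) = 652. Hence [Q(α):Q] = φ(653) = 652.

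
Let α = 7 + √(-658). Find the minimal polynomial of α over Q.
m_α(x) = x^2 - 14x + 707

From α - 7 = √(-658), squaring gives (α - 7)^2 = -658, i.e. α^2 - 14α + 49 = -658, so α^2 - 14α + 707 = 0. The discriminant of x^2 - 14x + 707 is (-14)^2 - 4·(707) = 196 - 2828 = -2632, and 4·(-658) is not a perfect square in Q since -658 is squarefree and ≠ 1. Hence x^2 - 14x + 707 is irreducible over Q and is the minimal polynomial of α.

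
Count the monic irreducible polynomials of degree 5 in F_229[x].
There are 125952678384 monic irreducible polynomials of degree 5 over F_229

Each element of F_{229^5} that lies in no proper subfield is a root of exactly one monic irreducible of degree 5 over F_229, and each such polynomial has 5 distinct roots in F_{229^5}. By Möbius inversion the count is N_229(5) = (1/5) Σ_{d|5} μ(5/d) · 229^d = (1/5)(μ(5)·229^1 + μ(1)·229^5) = 629763391920/5 = 125952678384.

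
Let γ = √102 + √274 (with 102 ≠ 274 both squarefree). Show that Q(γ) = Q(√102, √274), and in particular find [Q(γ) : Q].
[Q(γ) : Q] = 4 (equivalently, Q(γ) = Q(√102, √274))

Obviously Q(γ) ⊆ Q(√102, √274), and [Q(√102, √274):Q] = 4 (since 102, 274 are distinct squarefree integers > 1 with 27948 not a perfect square). To show equality we compute the minimal polynomial of γ. From γ = √102 + √274: γ^2 = 102 + 2√(27948) + 274 = 376 + 2√(27948), so γ^2 - 376 = 2√(27948); squaring, (γ^2 - 376)^2 = 4·27948, i.e. γ^4 - 752γ^2 + 141376 - 111792 = 0, i.e. γ^4 - 752γ^2 + 29584 = 0. So γ is a root of x^4 - 752x^2 + 29584. This polynomial is irreducible over Q: it has no rational root (each ±√102 ± √274 is irrational), and any factorization into two quadratics over Q would force √(27948) ∈ Q (pairing opposite roots) or √102, √274 ∈ Q (other pairings), all impossible. Hence [Q(γ):Q] = 4 = [Q(√102, √274):Q], so Q(γ) = Q(√102, √274).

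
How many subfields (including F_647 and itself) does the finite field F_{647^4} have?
F_{647^4} has 3 subfields

The subfields of F_{p^n} are exactly the fields F_{p^d} for d | n (each is the fixed field of the unique index-d subgroup of Gal(F_{p^n}/F_p) ≅ Z/nZ). The divisors of n = 4 are {1, 2, 4}, giving 3 subfields: F_{647^1}, F_{647^2}, F_{647^4}.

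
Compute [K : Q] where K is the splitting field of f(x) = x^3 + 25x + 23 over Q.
[K : Q] = 6

By the rational root test, any rational root of the monic integer polynomial f(x) = x^3 + 25x + 23 must be an integer dividing the constant term 23, i.e. one of ±{1, 23}. Evaluating: f(1) = 49, f(-1) = -3, f(23) = 12765, f(-23) = -12719; none is 0, so f has no rational root and is therefore irreducible over Q (a cubic with no linear factor over a field is irreducible). For an irreducible cubic, the Galois group is A_3 or S_3 according as the discriminant disc(f) = -4a^3 - 27b^2 = -4·(25)^3 - 27·(23)^2 = -76783 is or is not a square in Q. Here disc(f) = -76783 is not a perfect square in Q, so the Galois group of f over Q is not contained in A_3 and must be all of S_3. The splitting field has degree |S_3| = 6 over Q, so [K : Q] = 6.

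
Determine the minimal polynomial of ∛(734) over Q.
m_α(x) = x^3 - 734

α satisfies α^3 = 734, so x^3 - 734 annihilates α. By the rational root test, a rational root p/q (in lowest terms) of x^3 - 734 would satisfy p^3 = 734 q^3, forcing q = 1 and p^3 = 734; but 734 is not a perfect cube, contradiction. A monic cubic over Q with no rational root is irreducible (any nontrivial factorization would include a linear factor). Hence x^3 - 734 is the minimal polynomial of α, and in particular [Q(α):Q] = 3.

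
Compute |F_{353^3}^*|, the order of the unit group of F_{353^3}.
|F_{353^3}^*| = 43986976

F_{353^3} has 353^3 = 43986977 elements; its multiplicative group consists of all nonzero elements, so |F_{353^3}^*| = 43986977 - 1 = 43986976. (It is cyclic since any finite subgroup of the multiplicative group of a field is cyclic.)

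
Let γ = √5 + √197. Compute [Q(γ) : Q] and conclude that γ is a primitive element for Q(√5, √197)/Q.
[Q(γ) : Q] = 4 (equivalently, Q(γ) = Q(√5, √197))

Obviously Q(γ) ⊆ Q(√5, √197), and [Q(√5, √197):Q] = 4 (since 5, 197 are distinct squarefree integers > 1 with 985 not a perfect square). To show equality we compute the minimal polynomial of γ. From γ = √5 + √197: γ^2 = 5 + 2√(985) + 197 = 202 + 2√(985), so γ^2 - 202 = 2√(985); squaring, (γ^2 - 202)^2 = 4·985, i.e. γ^4 - 404γ^2 + 40804 - 3940 = 0, i.e. γ^4 - 404γ^2 + 36864 = 0. So γ is a root of x^4 - 404x^2 + 36864. This polynomial is irreducible over Q: it has no rational root (each ±√5 ± √197 is irrational), and any factorization into two quadratics over Q would force √(985) ∈ Q (pairing opposite roots) or √5, √197 ∈ Q (other pairings), all impossible. Hence [Q(γ):Q] = 4 = [Q(√5, √197):Q], so Q(γ) = Q(√5, √197).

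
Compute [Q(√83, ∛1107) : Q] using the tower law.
[Q(√83, ∛1107) : Q] = 6

Let L = Q(√83, ∛1107). Since Q(√83) ⊂ L and [Q(√83):Q] = 2, the tower law gives 2 | [L:Q]. Likewise Q(∛1107) ⊂ L with [Q(∛1107):Q] = 3 (because 1107 is not a perfect cube), so 3 | [L:Q]. As gcd(2,3) = 1, [L:Q] is divisible by 6. Conversely L is generated over Q by √83 and ∛1107, so [L:Q] ≤ 2·3 = 6. Therefore [Q(√83, ∛1107) : Q] = 6.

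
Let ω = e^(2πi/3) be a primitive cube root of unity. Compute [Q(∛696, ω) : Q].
[Q(∛696, ω) : Q] = 6

[Q(∛696):Q] = 3 (min poly x^3 - 696, irreducible since 696 is not a perfect cube). [Q(ω):Q] = 2 (min poly x^2 + x + 1). Since Q(∛696) ⊂ R and ω ∉ R, we have ω ∉ Q(∛696), so x^2 + x + 1 remains irreducible over Q(∛696) and [Q(∛696, ω) : Q(∛696)] = 2. By the tower law, [Q(∛696, ω) : Q] = 3 · 2 = 6. (In fact Q(∛696, ω) is the splitting field of x^3 - 696 over Q.)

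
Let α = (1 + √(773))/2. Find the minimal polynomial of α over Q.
m_α(x) = x^2 - x - 193

From 2α - 1 = √(773), squaring gives (2α - 1)^2 = 773, i.e. 4α^2 - 4α + 1 = 773, so α^2 - α + (1 - 773)/4 = 0. Since 773 ≡ 1 (mod 4), (1 - 773)/4 = -193 ∈ Z. The polynomial x^2 - x - 193 has discriminant 1 - 4·(-193) = 773, which is not a perfect square in Q (d = 773 is squarefree and ≠ 1), so x^2 - x - 193 is irreducible over Q. It is the minimal polynomial of α.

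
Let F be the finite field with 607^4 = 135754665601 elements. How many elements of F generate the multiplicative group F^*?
There are φ(135754665600) = 33951744000 primitive elements

F_q^* is cyclic of order q - 1 = 135754665600. A cyclic group of order m has exactly φ(m) generators. Here m = 135754665600 = 2^7 · 3 · 5^2 · 19 · 101 · 7369, so the number of primitive elements is φ(135754665600) = 33951744000.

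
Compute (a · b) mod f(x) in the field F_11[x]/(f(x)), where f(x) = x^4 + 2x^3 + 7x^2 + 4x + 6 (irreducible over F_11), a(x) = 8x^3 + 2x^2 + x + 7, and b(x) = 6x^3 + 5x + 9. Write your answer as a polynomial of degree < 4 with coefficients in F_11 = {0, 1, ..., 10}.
a · b ≡ 5x^3 + x^2 + 2x + 3 (mod f(x))

Multiply in F_11[x]: a(x)·b(x) = (8x^3 + 2x^2 + x + 7)·(6x^3 + 5x + 9) = 4x^6 + x^5 + 2x^4 + 3x^3 + x^2 + 8. This has degree ≥ 4, so divide by f(x) over F_11: 4x^6 + x^5 + 2x^4 + 3x^3 + x^2 + 8 = (4x^2 + 4x + 10)·(x^4 + 2x^3 + 7x^2 + 4x + 6) + (5x^3 + x^2 + 2x + 3). Hence a·b ≡ 5x^3 + x^2 + 2x + 3 (mod f). (F_11[x]/(f) is a field with 11^4 = 14641 elements since f is irreducible of degree 4.)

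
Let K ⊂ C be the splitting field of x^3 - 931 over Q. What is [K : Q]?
[K : Q] = 6

The roots of x^3 - 931 are ∛931, ω∛931, ω^2∛931 where ω = e^(2πi/3) is a primitive cube root of unity, so K = Q(∛931, ω). Now [Q(∛931):Q] = 3 (since 931 is not a perfect cube, x^3 - 931 is irreducible) and [Q(ω):Q] = 2. Both 2 and 3 divide [K:Q], and [K:Q] ≤ 3·2 = 6, so [K:Q] = 6. (Equivalently: Q(∛931) ⊂ R but ω ∉ R, so [K : Q(∛931)] = 2.)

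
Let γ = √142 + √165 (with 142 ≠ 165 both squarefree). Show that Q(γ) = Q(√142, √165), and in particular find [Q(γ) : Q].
[Q(γ) : Q] = 4 (equivalently, Q(γ) = Q(√142, √165))

Obviously Q(γ) ⊆ Q(√142, √165), and [Q(√142, √165):Q] = 4 (since 142, 165 are distinct squarefree integers > 1 with 23430 not a perfect square). To show equality we compute the minimal polynomial of γ. From γ = √142 + √165: γ^2 = 142 + 2√(23430) + 165 = 307 + 2√(23430), so γ^2 - 307 = 2√(23430); squaring, (γ^2 - 307)^2 = 4·23430, i.e. γ^4 - 614γ^2 + 94249 - 93720 = 0, i.e. γ^4 - 614γ^2 + 529 = 0. So γ is a root of x^4 - 614x^2 + 529. This polynomial is irreducible over Q: it has no rational root (each ±√142 ± √165 is irrational), and any factorization into two quadratics over Q would force √(23430) ∈ Q (pairing opposite roots) or √142, √165 ∈ Q (other pairings), all impossible. Hence [Q(γ):Q] = 4 = [Q(√142, √165):Q], so Q(γ) = Q(√142, √165).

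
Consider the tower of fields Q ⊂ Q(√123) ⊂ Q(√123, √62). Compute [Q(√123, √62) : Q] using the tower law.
[Q(√123, √62) : Q] = 4

[Q(√123):Q] = 2 (min poly x^2 - 123, irreducible since 123 is squarefree > 1). For the top step, suppose √62 ∈ Q(√123), say √62 = c + d√123 with c, d ∈ Q. Squaring: 62 = c^2 + 123d^2 + 2cd√123. Since √123 ∉ Q this forces 2cd = 0. If d = 0 then √62 = c ∈ Q, contradicting 62 squarefree > 1. If c = 0 then 62 = 123d^2, so 123·62 = (123d)^2 is a perfect square in Q — but 123·62 = 7626 is not a perfect square (since 123 and 62 are distinct squarefree integers). Contradiction. Hence √62 ∉ Q(√123), so x^2 - 62 stays irreducible over Q(√123) and [Q(√123, √62) : Q(√123)] = 2. By the tower law, [Q(√123, √62) : Q] = 2 · 2 = 4.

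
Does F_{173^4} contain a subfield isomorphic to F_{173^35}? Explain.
No: F_{173^35} is not a subfield of F_{173^4}

F_{p^m} embeds in F_{p^n} iff m | n. Here 35 ∤ 4 (since 4 = 0·35 + 4 with remainder 4 ≠ 0), so F_{173^35} is not a subfield of F_{173^4}. Equivalently: if it were, the tower law would give 35 = [F_{173^35}:F_173] dividing [F_{173^4}:F_173] = 4, contradiction.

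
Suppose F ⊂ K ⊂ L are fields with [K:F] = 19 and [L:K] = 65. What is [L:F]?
[L:F] = 1235

The tower law says that for any tower of field extensions F ⊂ K ⊂ L with finite degrees, [L:F] = [L:K] · [K:F]. Here this gives [L:F] = 65 · 19 = 1235.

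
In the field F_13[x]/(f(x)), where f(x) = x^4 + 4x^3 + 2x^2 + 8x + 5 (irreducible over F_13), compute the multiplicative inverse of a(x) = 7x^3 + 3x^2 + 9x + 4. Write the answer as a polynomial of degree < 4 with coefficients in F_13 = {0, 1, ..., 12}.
a(x)^(-1) ≡ 4x^3 + 12x^2 + 3x + 3 (mod f(x))

Since f is irreducible over F_13, F_13[x]/(f) is a field and a(x) ≠ 0 has an inverse. Apply the extended Euclidean algorithm to f(x) and a(x) in F_13[x]: f(x) = (2x + 9)·a(x) + (9x^2 + 10x + 8);  a(x) = (8x + 3)·(9x^2 + 10x + 8) + (6x + 6);  (9x^2 + 10x + 8) = (8x + 11)·(6x + 6) + (7). The last nonzero remainder is the constant 7 = gcd(f, a) in F_13. Back-substituting through the division chain expresses 7 = s(x)·a(x) + t(x)·f(x) with s(x) ≡ 2x^3 + 6x^2 + 8x + 8 (mod f), so (2x^3 + 6x^2 + 8x + 8)·a(x) ≡ 7 (mod f). Multiplying by 7^(-1) ≡ 2 in F_13 gives a(x)^(-1) ≡ 2·(2x^3 + 6x^2 + 8x + 8) ≡ 4x^3 + 12x^2 + 3x + 3 (mod f). Check: (7x^3 + 3x^2 + 9x + 4)·(4x^3 + 12x^2 + 3x + 3) = 2x^6 + 5x^5 + 2x^4 + 11x^3 + 6x^2 + 12 ≡ 1 (mod x^4 + 4x^3 + 2x^2 + 8x + 5).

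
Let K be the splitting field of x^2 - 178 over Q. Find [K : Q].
[K : Q] = 2

f(x) = x^2 - 178 factors as (x - √178)(x + √178). The splitting field is K = Q(√178). Since 178 is squarefree and > 1, it is not a perfect square, so x^2 - 178 is irreducible over Q and [Q(√178) : Q] = 2. Hence [K : Q] = 2.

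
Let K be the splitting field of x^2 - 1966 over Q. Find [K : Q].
[K : Q] = 2

f(x) = x^2 - 1966 factors as (x - √1966)(x + √1966). The splitting field is K = Q(√1966). Since 1966 is squarefree and > 1, it is not a perfect square, so x^2 - 1966 is irreducible over Q and [Q(√1966) : Q] = 2. Hence [K : Q] = 2.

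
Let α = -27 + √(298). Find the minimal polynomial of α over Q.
m_α(x) = x^2 + 54x + 431

From α + 27 = √(298), squaring gives (α + 27)^2 = 298, i.e. α^2 + 54α + 729 = 298, so α^2 + 54α + 431 = 0. The discriminant of x^2 + 54x + 431 is (54)^2 - 4·(431) = 2916 - 1724 = 1192, and 4·(298) is not a perfect square in Q since 298 is squarefree and ≠ 1. Hence x^2 + 54x + 431 is irreducible over Q and is the minimal polynomial of α.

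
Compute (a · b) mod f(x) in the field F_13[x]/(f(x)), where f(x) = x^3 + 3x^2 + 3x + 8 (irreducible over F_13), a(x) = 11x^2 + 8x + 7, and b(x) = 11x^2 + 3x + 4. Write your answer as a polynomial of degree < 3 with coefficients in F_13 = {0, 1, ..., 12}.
a · b ≡ x^2 + 6x + 1 (mod f(x))

Multiply in F_13[x]: a(x)·b(x) = (11x^2 + 8x + 7)·(11x^2 + 3x + 4) = 4x^4 + 4x^3 + 2x^2 + x + 2. This has degree ≥ 3, so divide by f(x) over F_13: 4x^4 + 4x^3 + 2x^2 + x + 2 = (4x + 5)·(x^3 + 3x^2 + 3x + 8) + (x^2 + 6x + 1). Hence a·b ≡ x^2 + 6x + 1 (mod f). (F_13[x]/(f) is a field with 13^3 = 2197 elements since f is irreducible of degree 3.)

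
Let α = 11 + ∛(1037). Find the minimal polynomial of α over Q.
m_α(x) = x^3 - 33x^2 + 363x - 2368

Set β = α - 11 = ∛(1037), so β^3 = 1037. Then (α - 11)^3 - 1037 = 0, i.e. α is a root of g(x) = (x - 11)^3 - 1037 = x^3 - 33x^2 + 363x - 2368. Since g(x) = h(x - 11) where h(x) = x^3 - 1037, and h is irreducible over Q (because 1037 is not a perfect cube, so h has no rational root, and a monic cubic with no rational root is irreducible), g is also irreducible (irreducibility is preserved under the substitution x → x - 11). Hence m_α(x) = x^3 - 33x^2 + 363x - 2368.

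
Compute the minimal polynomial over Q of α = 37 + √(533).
m_α(x) = x^2 - 74x + 836

From α - 37 = √(533), squaring gives (α - 37)^2 = 533, i.e. α^2 - 74α + 1369 = 533, so α^2 - 74α + 836 = 0. The discriminant of x^2 - 74x + 836 is (-74)^2 - 4·(836) = 5476 - 3344 = 2132, and 4·(533) is not a perfect square in Q since 533 is squarefree and ≠ 1. Hence x^2 - 74x + 836 is irreducible over Q and is the minimal polynomial of α.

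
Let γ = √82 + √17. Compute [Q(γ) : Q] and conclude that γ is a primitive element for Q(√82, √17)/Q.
[Q(γ) : Q] = 4 (equivalently, Q(γ) = Q(√82, √17))

Obviously Q(γ) ⊆ Q(√82, √17), and [Q(√82, √17):Q] = 4 (since 82, 17 are distinct squarefree integers > 1 with 1394 not a perfect square). To show equality we compute the minimal polynomial of γ. From γ = √82 + √17: γ^2 = 82 + 2√(1394) + 17 = 99 + 2√(1394), so γ^2 - 99 = 2√(1394); squaring, (γ^2 - 99)^2 = 4·1394, i.e. γ^4 - 198γ^2 + 9801 - 5576 = 0, i.e. γ^4 - 198γ^2 + 4225 = 0. So γ is a root of x^4 - 198x^2 + 4225. This polynomial is irreducible over Q: it has no rational root (each ±√82 ± √17 is irrational), and any factorization into two quadratics over Q would force √(1394) ∈ Q (pairing opposite roots) or √82, √17 ∈ Q (other pairings), all impossible. Hence [Q(γ):Q] = 4 = [Q(√82, √17):Q], so Q(γ) = Q(√82, √17).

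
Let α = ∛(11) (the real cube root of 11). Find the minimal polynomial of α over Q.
m_α(x) = x^3 - 11

α satisfies α^3 = 11, so x^3 - 11 annihilates α. By the rational root test, a rational root p/q (in lowest terms) of x^3 - 11 would satisfy p^3 = 11 q^3, forcing q = 1 and p^3 = 11; but 11 is not a perfect cube, contradiction. A monic cubic over Q with no rational root is irreducible (any nontrivial factorization would include a linear factor). Hence x^3 - 11 is the minimal polynomial of α, and in particular [Q(α):Q] = 3.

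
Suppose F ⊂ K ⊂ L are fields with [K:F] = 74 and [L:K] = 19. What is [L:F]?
[L:F] = 1406

The tower law says that for any tower of field extensions F ⊂ K ⊂ L with finite degrees, [L:F] = [L:K] · [K:F]. Here this gives [L:F] = 19 · 74 = 1406.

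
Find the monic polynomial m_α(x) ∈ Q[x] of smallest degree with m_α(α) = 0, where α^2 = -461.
m_α(x) = x^2 + 461

α satisfies α^2 + 461 = 0, so x^2 + 461 annihilates α. Since d = -461 is squarefree and ≠ 1, it is not a perfect square in Q, so x^2 + 461 has no rational root and is therefore irreducible over Q (a degree-2 polynomial over a field is irreducible iff it has no root). Hence m_α(x) = x^2 + 461.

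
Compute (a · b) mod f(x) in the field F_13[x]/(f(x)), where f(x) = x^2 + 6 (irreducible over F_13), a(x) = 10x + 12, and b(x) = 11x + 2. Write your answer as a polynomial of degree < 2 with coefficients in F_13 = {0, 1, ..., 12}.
a · b ≡ 9x + 1 (mod f(x))

Multiply in F_13[x]: a(x)·b(x) = (10x + 12)·(11x + 2) = 6x^2 + 9x + 11. This has degree ≥ 2, so divide by f(x) over F_13: 6x^2 + 9x + 11 = (6)·(x^2 + 6) + (9x + 1). Hence a·b ≡ 9x + 1 (mod f). (F_13[x]/(f) is a field with 13^2 = 169 elements since f is irreducible of degree 2.)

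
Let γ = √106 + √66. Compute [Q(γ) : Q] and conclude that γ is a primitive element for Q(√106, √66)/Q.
[Q(γ) : Q] = 4 (equivalently, Q(γ) = Q(√106, √66))

Obviously Q(γ) ⊆ Q(√106, √66), and [Q(√106, √66):Q] = 4 (since 106, 66 are distinct squarefree integers > 1 with 6996 not a perfect square). To show equality we compute the minimal polynomial of γ. From γ = √106 + √66: γ^2 = 106 + 2√(6996) + 66 = 172 + 2√(6996), so γ^2 - 172 = 2√(6996); squaring, (γ^2 - 172)^2 = 4·6996, i.e. γ^4 - 344γ^2 + 29584 - 27984 = 0, i.e. γ^4 - 344γ^2 + 1600 = 0. So γ is a root of x^4 - 344x^2 + 1600. This polynomial is irreducible over Q: it has no rational root (each ±√106 ± √66 is irrational), and any factorization into two quadratics over Q would force √(6996) ∈ Q (pairing opposite roots) or √106, √66 ∈ Q (other pairings), all impossible. Hence [Q(γ):Q] = 4 = [Q(√106, √66):Q], so Q(γ) = Q(√106, √66).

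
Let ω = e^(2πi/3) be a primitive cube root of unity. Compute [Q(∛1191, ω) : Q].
[Q(∛1191, ω) : Q] = 6

[Q(∛1191):Q] = 3 (min poly x^3 - 1191, irreducible since 1191 is not a perfect cube). [Q(ω):Q] = 2 (min poly x^2 + x + 1). Since Q(∛1191) ⊂ R and ω ∉ R, we have ω ∉ Q(∛1191), so x^2 + x + 1 remains irreducible over Q(∛1191) and [Q(∛1191, ω) : Q(∛1191)] = 2. By the tower law, [Q(∛1191, ω) : Q] = 3 · 2 = 6. (In fact Q(∛1191, ω) is the splitting field of x^3 - 1191 over Q.)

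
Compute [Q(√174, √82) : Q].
[Q(√174, √82) : Q] = 4

[Q(√174):Q] = 2 (min poly x^2 - 174, irreducible since 174 is squarefree > 1). For the top step, suppose √82 ∈ Q(√174), say √82 = c + d√174 with c, d ∈ Q. Squaring: 82 = c^2 + 174d^2 + 2cd√174. Since √174 ∉ Q this forces 2cd = 0. If d = 0 then √82 = c ∈ Q, contradicting 82 squarefree > 1. If c = 0 then 82 = 174d^2, so 174·82 = (174d)^2 is a perfect square in Q — but 174·82 = 14268 is not a perfect square (since 174 and 82 are distinct squarefree integers). Contradiction. Hence √82 ∉ Q(√174), so x^2 - 82 stays irreducible over Q(√174) and [Q(√174, √82) : Q(√174)] = 2. By the tower law, [Q(√174, √82) : Q] = 2 · 2 = 4.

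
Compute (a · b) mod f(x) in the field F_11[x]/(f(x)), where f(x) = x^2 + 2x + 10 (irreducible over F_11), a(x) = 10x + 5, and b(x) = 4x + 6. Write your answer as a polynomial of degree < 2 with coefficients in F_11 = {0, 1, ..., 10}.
a · b ≡ 4 (mod f(x))

Multiply in F_11[x]: a(x)·b(x) = (10x + 5)·(4x + 6) = 7x^2 + 3x + 8. This has degree ≥ 2, so divide by f(x) over F_11: 7x^2 + 3x + 8 = (7)·(x^2 + 2x + 10) + (4). Hence a·b ≡ 4 (mod f). (F_11[x]/(f) is a field with 11^2 = 121 elements since f is irreducible of degree 2.)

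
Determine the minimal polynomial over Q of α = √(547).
m_α(x) = x^2 - 547

α satisfies α^2 - 547 = 0, so x^2 - 547 annihilates α. Since d = 547 is squarefree and ≠ 1, it is not a perfect square in Q, so x^2 - 547 has no rational root and is therefore irreducible over Q (a degree-2 polynomial over a field is irreducible iff it has no root). Hence m_α(x) = x^2 - 547.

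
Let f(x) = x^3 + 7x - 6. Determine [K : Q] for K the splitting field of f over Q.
[K : Q] = 6

By the rational root test, any rational root of the monic integer polynomial f(x) = x^3 + 7x - 6 must be an integer dividing the constant term -6, i.e. one of ±{1, 2, 3, 6}. Evaluating: f(1) = 2, f(-1) = -14, f(2) = 16, f(-2) = -28, f(3) = 42, f(-3) = -54, f(6) = 252, f(-6) = -264; none is 0, so f has no rational root and is therefore irreducible over Q (a cubic with no linear factor over a field is irreducible). For an irreducible cubic, the Galois group is A_3 or S_3 according as the discriminant disc(f) = -4a^3 - 27b^2 = -4·(7)^3 - 27·(-6)^2 = -2344 is or is not a square in Q. Here disc(f) = -2344 is not a perfect square in Q, so the Galois group of f over Q is not contained in A_3 and must be all of S_3. The splitting field has degree |S_3| = 6 over Q, so [K : Q] = 6.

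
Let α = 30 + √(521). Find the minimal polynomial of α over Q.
m_α(x) = x^2 - 60x + 379

From α - 30 = √(521), squaring gives (α - 30)^2 = 521, i.e. α^2 - 60α + 900 = 521, so α^2 - 60α + 379 = 0. The discriminant of x^2 - 60x + 379 is (-60)^2 - 4·(379) = 3600 - 1516 = 2084, and 4·(521) is not a perfect square in Q since 521 is squarefree and ≠ 1. Hence x^2 - 60x + 379 is irreducible over Q and is the minimal polynomial of α.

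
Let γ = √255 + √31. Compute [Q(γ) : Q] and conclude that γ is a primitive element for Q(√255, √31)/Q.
[Q(γ) : Q] = 4 (equivalently, Q(γ) = Q(√255, √31))

Obviously Q(γ) ⊆ Q(√255, √31), and [Q(√255, √31):Q] = 4 (since 255, 31 are distinct squarefree integers > 1 with 7905 not a perfect square). To show equality we compute the minimal polynomial of γ. From γ = √255 + √31: γ^2 = 255 + 2√(7905) + 31 = 286 + 2√(7905), so γ^2 - 286 = 2√(7905); squaring, (γ^2 - 286)^2 = 4·7905, i.e. γ^4 - 572γ^2 + 81796 - 31620 = 0, i.e. γ^4 - 572γ^2 + 50176 = 0. So γ is a root of x^4 - 572x^2 + 50176. This polynomial is irreducible over Q: it has no rational root (each ±√255 ± √31 is irrational), and any factorization into two quadratics over Q would force √(7905) ∈ Q (pairing opposite roots) or √255, √31 ∈ Q (other pairings), all impossible. Hence [Q(γ):Q] = 4 = [Q(√255, √31):Q], so Q(γ) = Q(√255, √31).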